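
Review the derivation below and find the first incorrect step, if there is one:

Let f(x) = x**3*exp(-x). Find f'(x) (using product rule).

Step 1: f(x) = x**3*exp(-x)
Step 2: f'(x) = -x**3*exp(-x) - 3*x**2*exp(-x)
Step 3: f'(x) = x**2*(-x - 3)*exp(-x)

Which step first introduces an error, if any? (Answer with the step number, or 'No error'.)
Step 2

Step 2 is incorrect due to a sign flip.
The step shows: -x**3*exp(-x) - 3*x**2*exp(-x)
The correct value should be: -x**3*exp(-x) + 3*x**2*exp(-x)

Explanation: The sign of one term was flipped: the term 3*x**2*exp(-x) was incorrectly written as -3*x**2*exp(-x)
The later steps are derived from this incorrect expression, so the error originates in Step 2.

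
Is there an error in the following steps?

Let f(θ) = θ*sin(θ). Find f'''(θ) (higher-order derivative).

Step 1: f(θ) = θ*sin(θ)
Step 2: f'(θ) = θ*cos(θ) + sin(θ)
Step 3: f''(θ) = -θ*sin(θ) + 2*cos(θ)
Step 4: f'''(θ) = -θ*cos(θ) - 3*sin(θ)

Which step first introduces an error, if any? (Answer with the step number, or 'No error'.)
No error

All steps in this derivation are correct.
The final answer f'''(θ) = -θ*cos(θ) - 3*sin(θ) is valid.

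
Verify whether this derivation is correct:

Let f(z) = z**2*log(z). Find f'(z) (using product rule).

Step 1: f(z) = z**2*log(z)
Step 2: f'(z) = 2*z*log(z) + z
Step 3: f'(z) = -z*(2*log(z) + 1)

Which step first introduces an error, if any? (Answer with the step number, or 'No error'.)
Step 3

Step 3 is incorrect due to a sign flip.
The step shows: -z*(2*log(z) + 1)
The correct value should be: z*(2*log(z) + 1)

Explanation: The sign of the whole expression was flipped: the term z*(2*log(z) + 1) was incorrectly written as -z*(2*log(z) + 1)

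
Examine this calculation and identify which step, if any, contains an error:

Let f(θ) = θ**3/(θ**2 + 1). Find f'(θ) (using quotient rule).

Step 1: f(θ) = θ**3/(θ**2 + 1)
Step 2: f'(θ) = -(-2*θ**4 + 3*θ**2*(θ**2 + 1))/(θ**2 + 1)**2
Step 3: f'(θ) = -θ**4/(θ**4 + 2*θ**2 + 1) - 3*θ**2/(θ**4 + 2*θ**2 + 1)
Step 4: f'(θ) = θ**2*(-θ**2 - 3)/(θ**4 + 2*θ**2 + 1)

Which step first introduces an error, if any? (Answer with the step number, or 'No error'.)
Step 2

Step 2 is incorrect due to a sign flip.
The step shows: -(-2*θ**4 + 3*θ**2*(θ**2 + 1))/(θ**2 + 1)**2
The correct value should be: (-2*θ**4 + 3*θ**2*(θ**2 + 1))/(θ**2 + 1)**2

Explanation: The sign of the whole expression was flipped: the term (-2*θ**4 + 3*θ**2*(θ**2 + 1))/(θ**2 + 1)**2 was incorrectly written as -(-2*θ**4 + 3*θ**2*(θ**2 + 1))/(θ**2 + 1)**2
The later steps are derived from this incorrect expression, so the error originates in Step 2.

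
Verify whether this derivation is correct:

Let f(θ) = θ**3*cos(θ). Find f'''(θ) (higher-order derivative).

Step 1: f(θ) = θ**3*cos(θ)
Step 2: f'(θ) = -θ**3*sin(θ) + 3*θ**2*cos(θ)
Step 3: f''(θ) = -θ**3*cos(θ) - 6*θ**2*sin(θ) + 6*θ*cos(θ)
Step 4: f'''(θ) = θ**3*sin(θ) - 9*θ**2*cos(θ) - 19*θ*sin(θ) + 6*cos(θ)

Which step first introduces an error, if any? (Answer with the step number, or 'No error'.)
Step 4

Step 4 is incorrect due to a wrong coefficient.
The step shows: θ**3*sin(θ) - 9*θ**2*cos(θ) - 19*θ*sin(θ) + 6*cos(θ)
The correct value should be: θ**3*sin(θ) - 9*θ**2*cos(θ) - 18*θ*sin(θ) + 6*cos(θ)

Explanation: The coefficient -18 was incorrectly written as -19: the term -18*θ*sin(θ) was incorrectly written as -19*θ*sin(θ)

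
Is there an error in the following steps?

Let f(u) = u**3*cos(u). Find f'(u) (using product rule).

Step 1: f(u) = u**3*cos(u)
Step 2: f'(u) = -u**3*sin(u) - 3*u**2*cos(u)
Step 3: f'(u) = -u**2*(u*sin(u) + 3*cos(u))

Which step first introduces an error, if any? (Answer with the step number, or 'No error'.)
Step 2

Step 2 is incorrect due to a sign flip.
The step shows: -u**3*sin(u) - 3*u**2*cos(u)
The correct value should be: -u**3*sin(u) + 3*u**2*cos(u)

Explanation: The sign of one term was flipped: the term 3*u**2*cos(u) was incorrectly written as -3*u**2*cos(u)
The later steps are derived from this incorrect expression, so the error originates in Step 2.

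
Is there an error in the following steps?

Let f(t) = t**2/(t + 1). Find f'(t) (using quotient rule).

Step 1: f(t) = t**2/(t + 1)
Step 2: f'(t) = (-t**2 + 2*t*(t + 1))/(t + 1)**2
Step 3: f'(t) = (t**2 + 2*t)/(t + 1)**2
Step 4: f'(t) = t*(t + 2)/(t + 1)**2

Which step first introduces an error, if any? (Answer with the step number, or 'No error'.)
No error

All steps in this derivation are correct.
The final answer f'(t) = t*(t + 2)/(t + 1)**2 is valid.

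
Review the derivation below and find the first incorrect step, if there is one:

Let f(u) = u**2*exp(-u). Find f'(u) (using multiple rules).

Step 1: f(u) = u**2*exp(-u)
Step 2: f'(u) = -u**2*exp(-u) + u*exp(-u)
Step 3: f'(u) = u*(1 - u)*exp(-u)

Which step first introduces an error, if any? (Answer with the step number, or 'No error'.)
Step 2

Step 2 is incorrect due to a wrong coefficient.
The step shows: -u**2*exp(-u) + u*exp(-u)
The correct value should be: -u**2*exp(-u) + 2*u*exp(-u)

Explanation: The coefficient 2 was incorrectly written as 1: the term 2*u*exp(-u) was incorrectly written as u*exp(-u)
The later steps are derived from this incorrect expression, so the error originates in Step 2.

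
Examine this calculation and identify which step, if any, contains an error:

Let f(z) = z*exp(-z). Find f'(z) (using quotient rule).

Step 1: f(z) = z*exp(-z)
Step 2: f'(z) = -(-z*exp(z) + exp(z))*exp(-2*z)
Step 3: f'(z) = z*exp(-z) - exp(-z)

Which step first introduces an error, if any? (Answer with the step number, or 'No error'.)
Step 2

Step 2 is incorrect due to a sign flip.
The step shows: -(-z*exp(z) + exp(z))*exp(-2*z)
The correct value should be: (-z*exp(z) + exp(z))*exp(-2*z)

Explanation: The sign of the whole expression was flipped: the term (-z*exp(z) + exp(z))*exp(-2*z) was incorrectly written as -(-z*exp(z) + exp(z))*exp(-2*z)
The later steps are derived from this incorrect expression, so the error originates in Step 2.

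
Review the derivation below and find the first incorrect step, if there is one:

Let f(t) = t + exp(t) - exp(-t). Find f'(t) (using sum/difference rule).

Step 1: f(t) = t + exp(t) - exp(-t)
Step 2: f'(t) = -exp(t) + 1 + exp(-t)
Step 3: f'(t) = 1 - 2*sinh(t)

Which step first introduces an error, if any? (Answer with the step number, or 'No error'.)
Step 2

Step 2 is incorrect due to a sign flip.
The step shows: -exp(t) + 1 + exp(-t)
The correct value should be: exp(t) + 1 + exp(-t)

Explanation: The sign of one term was flipped: the term exp(t) was incorrectly written as -exp(t)
The later steps are derived from this incorrect expression, so the error originates in Step 2.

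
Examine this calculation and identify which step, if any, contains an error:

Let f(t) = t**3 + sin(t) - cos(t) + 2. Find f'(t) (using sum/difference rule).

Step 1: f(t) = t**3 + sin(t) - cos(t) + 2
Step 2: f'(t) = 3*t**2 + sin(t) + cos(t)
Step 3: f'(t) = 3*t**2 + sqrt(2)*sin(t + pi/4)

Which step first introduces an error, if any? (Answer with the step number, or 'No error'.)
No error

All steps in this derivation are correct.
The final answer f'(t) = 3*t**2 + sqrt(2)*sin(t + pi/4) is valid.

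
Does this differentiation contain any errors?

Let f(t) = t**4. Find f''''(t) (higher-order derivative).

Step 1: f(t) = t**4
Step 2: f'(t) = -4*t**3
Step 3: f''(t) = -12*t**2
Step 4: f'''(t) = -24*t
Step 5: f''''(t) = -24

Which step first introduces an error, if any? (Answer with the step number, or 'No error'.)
Step 2

Step 2 is incorrect due to a sign flip.
The step shows: -4*t**3
The correct value should be: 4*t**3

Explanation: The sign of the whole expression was flipped: the term 4*t**3 was incorrectly written as -4*t**3
The later steps are derived from this incorrect expression, so the error originates in Step 2.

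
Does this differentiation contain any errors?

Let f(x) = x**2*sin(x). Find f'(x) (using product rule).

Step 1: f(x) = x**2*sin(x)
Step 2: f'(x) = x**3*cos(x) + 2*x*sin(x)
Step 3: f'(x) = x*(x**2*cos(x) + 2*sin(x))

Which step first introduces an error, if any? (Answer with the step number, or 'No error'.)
Step 2

Step 2 is incorrect due to a wrong exponent.
The step shows: x**3*cos(x) + 2*x*sin(x)
The correct value should be: x**2*cos(x) + 2*x*sin(x)

Explanation: The exponent 2 on x was incorrectly written as 3: the term x**2*cos(x) was incorrectly written as x**3*cos(x)
The later steps are derived from this incorrect expression, so the error originates in Step 2.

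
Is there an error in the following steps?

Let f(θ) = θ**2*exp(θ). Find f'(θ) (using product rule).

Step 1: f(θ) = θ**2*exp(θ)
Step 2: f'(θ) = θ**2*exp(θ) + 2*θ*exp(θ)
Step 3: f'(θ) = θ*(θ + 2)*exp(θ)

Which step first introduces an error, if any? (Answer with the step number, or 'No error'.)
No error

All steps in this derivation are correct.
The final answer f'(θ) = θ*(θ + 2)*exp(θ) is valid.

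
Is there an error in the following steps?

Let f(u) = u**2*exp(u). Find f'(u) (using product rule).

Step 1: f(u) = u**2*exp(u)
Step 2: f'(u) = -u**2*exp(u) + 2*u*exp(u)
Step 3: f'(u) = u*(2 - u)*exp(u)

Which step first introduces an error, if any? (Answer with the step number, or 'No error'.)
Step 2

Step 2 is incorrect due to a sign flip.
The step shows: -u**2*exp(u) + 2*u*exp(u)
The correct value should be: u**2*exp(u) + 2*u*exp(u)

Explanation: The sign of one term was flipped: the term u**2*exp(u) was incorrectly written as -u**2*exp(u)
The later steps are derived from this incorrect expression, so the error originates in Step 2.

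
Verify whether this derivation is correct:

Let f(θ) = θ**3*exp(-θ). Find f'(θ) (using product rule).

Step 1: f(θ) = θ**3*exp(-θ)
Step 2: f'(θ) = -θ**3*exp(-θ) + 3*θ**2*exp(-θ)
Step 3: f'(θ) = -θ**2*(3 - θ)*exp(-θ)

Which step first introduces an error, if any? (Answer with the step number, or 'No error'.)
Step 3

Step 3 is incorrect due to a sign flip.
The step shows: -θ**2*(3 - θ)*exp(-θ)
The correct value should be: θ**2*(3 - θ)*exp(-θ)

Explanation: The sign of the whole expression was flipped: the term θ**2*(3 - θ)*exp(-θ) was incorrectly written as -θ**2*(3 - θ)*exp(-θ)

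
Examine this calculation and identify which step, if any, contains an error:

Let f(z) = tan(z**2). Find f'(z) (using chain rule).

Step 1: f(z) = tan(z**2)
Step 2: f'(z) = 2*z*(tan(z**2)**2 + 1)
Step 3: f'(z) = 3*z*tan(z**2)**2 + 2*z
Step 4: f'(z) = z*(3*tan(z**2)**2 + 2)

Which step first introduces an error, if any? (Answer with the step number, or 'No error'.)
Step 3

Step 3 is incorrect due to a wrong coefficient.
The step shows: 3*z*tan(z**2)**2 + 2*z
The correct value should be: 2*z*tan(z**2)**2 + 2*z

Explanation: The coefficient 2 was incorrectly written as 3: the term 2*z*tan(z**2)**2 was incorrectly written as 3*z*tan(z**2)**2
The later steps are derived from this incorrect expression, so the error originates in Step 3.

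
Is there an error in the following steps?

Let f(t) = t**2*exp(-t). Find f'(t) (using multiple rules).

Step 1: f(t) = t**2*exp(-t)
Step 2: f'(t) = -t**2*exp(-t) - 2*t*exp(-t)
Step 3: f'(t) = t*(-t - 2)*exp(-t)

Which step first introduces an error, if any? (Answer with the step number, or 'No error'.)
Step 2

Step 2 is incorrect due to a sign flip.
The step shows: -t**2*exp(-t) - 2*t*exp(-t)
The correct value should be: -t**2*exp(-t) + 2*t*exp(-t)

Explanation: The sign of one term was flipped: the term 2*t*exp(-t) was incorrectly written as -2*t*exp(-t)
The later steps are derived from this incorrect expression, so the error originates in Step 2.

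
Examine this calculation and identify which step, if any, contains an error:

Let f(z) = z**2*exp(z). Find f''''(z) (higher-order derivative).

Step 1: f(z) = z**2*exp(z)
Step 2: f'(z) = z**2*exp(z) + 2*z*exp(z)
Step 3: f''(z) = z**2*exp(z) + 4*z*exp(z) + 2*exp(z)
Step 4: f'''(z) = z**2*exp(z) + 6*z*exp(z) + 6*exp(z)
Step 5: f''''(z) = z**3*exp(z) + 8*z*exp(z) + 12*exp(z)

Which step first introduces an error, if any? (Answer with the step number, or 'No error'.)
Step 5

Step 5 is incorrect due to a wrong exponent.
The step shows: z**3*exp(z) + 8*z*exp(z) + 12*exp(z)
The correct value should be: z**2*exp(z) + 8*z*exp(z) + 12*exp(z)

Explanation: The exponent 2 on z was incorrectly written as 3: the term z**2*exp(z) was incorrectly written as z**3*exp(z)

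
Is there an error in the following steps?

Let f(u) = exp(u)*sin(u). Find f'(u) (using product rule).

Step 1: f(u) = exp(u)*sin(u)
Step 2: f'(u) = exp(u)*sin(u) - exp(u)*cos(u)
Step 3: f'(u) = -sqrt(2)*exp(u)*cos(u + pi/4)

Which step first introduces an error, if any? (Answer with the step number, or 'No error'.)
Step 2

Step 2 is incorrect due to a sign flip.
The step shows: exp(u)*sin(u) - exp(u)*cos(u)
The correct value should be: exp(u)*sin(u) + exp(u)*cos(u)

Explanation: The sign of one term was flipped: the term exp(u)*cos(u) was incorrectly written as -exp(u)*cos(u)
The later steps are derived from this incorrect expression, so the error originates in Step 2.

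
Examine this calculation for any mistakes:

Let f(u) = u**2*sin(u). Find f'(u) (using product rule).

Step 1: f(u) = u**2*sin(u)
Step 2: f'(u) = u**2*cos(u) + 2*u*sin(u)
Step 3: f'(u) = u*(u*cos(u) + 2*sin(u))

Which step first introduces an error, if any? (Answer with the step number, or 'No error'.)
No error

All steps in this derivation are correct.
The final answer f'(u) = u*(u*cos(u) + 2*sin(u)) is valid.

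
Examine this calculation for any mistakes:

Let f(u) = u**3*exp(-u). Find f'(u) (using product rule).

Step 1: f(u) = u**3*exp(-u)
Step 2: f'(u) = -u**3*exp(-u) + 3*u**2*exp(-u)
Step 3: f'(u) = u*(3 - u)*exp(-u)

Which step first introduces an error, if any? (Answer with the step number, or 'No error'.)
Step 3

Step 3 is incorrect due to a wrong exponent.
The step shows: u*(3 - u)*exp(-u)
The correct value should be: u**2*(3 - u)*exp(-u)

Explanation: The exponent 2 on u was incorrectly written as 1: the term u**2*(3 - u)*exp(-u) was incorrectly written as u*(3 - u)*exp(-u)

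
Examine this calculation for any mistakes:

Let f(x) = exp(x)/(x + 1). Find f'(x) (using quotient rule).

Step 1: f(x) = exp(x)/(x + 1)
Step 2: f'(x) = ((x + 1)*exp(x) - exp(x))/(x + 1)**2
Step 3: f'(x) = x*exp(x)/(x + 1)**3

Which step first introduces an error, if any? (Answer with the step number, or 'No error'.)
Step 3

Step 3 is incorrect due to a wrong exponent.
The step shows: x*exp(x)/(x + 1)**3
The correct value should be: x*exp(x)/(x + 1)**2

Explanation: The exponent -2 on x + 1 was incorrectly written as -3: the term x*exp(x)/(x + 1)**2 was incorrectly written as x*exp(x)/(x + 1)**3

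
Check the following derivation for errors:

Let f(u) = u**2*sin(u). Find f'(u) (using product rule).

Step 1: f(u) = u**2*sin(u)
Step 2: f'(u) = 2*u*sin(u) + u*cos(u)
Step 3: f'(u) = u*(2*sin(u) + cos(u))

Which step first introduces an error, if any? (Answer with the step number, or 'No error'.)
Step 2

Step 2 is incorrect due to a wrong exponent.
The step shows: 2*u*sin(u) + u*cos(u)
The correct value should be: u**2*cos(u) + 2*u*sin(u)

Explanation: The exponent 2 on u was incorrectly written as 1: the term u**2*cos(u) was incorrectly written as u*cos(u)
The later steps are derived from this incorrect expression, so the error originates in Step 2.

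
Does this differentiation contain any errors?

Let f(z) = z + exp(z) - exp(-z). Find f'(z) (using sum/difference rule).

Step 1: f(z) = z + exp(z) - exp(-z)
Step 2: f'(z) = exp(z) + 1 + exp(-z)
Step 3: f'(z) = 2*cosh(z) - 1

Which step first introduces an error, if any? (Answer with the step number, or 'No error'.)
Step 3

Step 3 is incorrect due to a sign flip.
The step shows: 2*cosh(z) - 1
The correct value should be: 2*cosh(z) + 1

Explanation: The sign of one term was flipped: the term 1 was incorrectly written as -1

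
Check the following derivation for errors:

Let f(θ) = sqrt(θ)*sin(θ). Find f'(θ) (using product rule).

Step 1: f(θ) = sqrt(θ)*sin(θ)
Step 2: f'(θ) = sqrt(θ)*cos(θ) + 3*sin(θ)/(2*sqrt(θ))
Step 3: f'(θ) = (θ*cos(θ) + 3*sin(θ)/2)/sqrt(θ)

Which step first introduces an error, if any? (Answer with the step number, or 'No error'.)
Step 2

Step 2 is incorrect due to a wrong coefficient.
The step shows: sqrt(θ)*cos(θ) + 3*sin(θ)/(2*sqrt(θ))
The correct value should be: sqrt(θ)*cos(θ) + sin(θ)/(2*sqrt(θ))

Explanation: The coefficient 1/2 was incorrectly written as 3/2: the term sin(θ)/(2*sqrt(θ)) was incorrectly written as 3*sin(θ)/(2*sqrt(θ))
The later steps are derived from this incorrect expression, so the error originates in Step 2.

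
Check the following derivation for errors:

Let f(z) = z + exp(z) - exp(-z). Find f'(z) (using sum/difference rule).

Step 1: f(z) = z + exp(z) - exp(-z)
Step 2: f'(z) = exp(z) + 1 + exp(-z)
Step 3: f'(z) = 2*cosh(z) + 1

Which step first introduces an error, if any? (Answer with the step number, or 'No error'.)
No error

All steps in this derivation are correct.
The final answer f'(z) = 2*cosh(z) + 1 is valid.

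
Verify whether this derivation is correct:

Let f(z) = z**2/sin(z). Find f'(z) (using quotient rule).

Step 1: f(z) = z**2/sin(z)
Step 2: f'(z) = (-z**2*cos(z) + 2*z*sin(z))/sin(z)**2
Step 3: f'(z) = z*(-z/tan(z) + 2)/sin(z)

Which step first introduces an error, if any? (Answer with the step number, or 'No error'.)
No error

All steps in this derivation are correct.
The final answer f'(z) = z*(-z/tan(z) + 2)/sin(z) is valid.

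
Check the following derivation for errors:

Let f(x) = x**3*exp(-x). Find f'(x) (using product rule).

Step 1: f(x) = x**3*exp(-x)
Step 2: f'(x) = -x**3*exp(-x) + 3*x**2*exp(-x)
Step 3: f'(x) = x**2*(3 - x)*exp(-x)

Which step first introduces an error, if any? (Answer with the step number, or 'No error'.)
No error

All steps in this derivation are correct.
The final answer f'(x) = x**2*(3 - x)*exp(-x) is valid.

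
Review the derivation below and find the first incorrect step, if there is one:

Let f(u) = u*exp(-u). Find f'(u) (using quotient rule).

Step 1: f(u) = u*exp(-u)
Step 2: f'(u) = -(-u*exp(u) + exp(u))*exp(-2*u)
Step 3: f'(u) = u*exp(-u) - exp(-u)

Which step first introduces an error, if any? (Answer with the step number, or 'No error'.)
Step 2

Step 2 is incorrect due to a sign flip.
The step shows: -(-u*exp(u) + exp(u))*exp(-2*u)
The correct value should be: (-u*exp(u) + exp(u))*exp(-2*u)

Explanation: The sign of the whole expression was flipped: the term (-u*exp(u) + exp(u))*exp(-2*u) was incorrectly written as -(-u*exp(u) + exp(u))*exp(-2*u)
The later steps are derived from this incorrect expression, so the error originates in Step 2.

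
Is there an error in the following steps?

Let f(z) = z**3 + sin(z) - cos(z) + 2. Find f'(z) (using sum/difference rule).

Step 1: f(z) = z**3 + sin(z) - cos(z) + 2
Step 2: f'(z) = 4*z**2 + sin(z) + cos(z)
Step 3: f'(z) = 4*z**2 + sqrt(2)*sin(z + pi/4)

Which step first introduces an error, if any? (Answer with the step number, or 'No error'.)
Step 2

Step 2 is incorrect due to a wrong coefficient.
The step shows: 4*z**2 + sin(z) + cos(z)
The correct value should be: 3*z**2 + sin(z) + cos(z)

Explanation: The coefficient 3 was incorrectly written as 4: the term 3*z**2 was incorrectly written as 4*z**2
The later steps are derived from this incorrect expression, so the error originates in Step 2.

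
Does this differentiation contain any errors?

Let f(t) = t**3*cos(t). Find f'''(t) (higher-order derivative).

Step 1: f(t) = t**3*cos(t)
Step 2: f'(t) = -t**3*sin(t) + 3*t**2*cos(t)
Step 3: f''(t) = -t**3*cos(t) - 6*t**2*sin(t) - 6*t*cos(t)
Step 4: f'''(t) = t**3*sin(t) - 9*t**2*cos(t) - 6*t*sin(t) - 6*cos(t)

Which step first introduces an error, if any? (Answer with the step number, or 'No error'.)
Step 3

Step 3 is incorrect due to a sign flip.
The step shows: -t**3*cos(t) - 6*t**2*sin(t) - 6*t*cos(t)
The correct value should be: -t**3*cos(t) - 6*t**2*sin(t) + 6*t*cos(t)

Explanation: The sign of one term was flipped: the term 6*t*cos(t) was incorrectly written as -6*t*cos(t)
The later steps are derived from this incorrect expression, so the error originates in Step 3.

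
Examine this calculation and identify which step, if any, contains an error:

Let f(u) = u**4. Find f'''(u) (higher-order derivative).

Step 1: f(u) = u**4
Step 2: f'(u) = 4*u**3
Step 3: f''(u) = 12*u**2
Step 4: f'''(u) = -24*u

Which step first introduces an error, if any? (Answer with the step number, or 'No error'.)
Step 4

Step 4 is incorrect due to a sign flip.
The step shows: -24*u
The correct value should be: 24*u

Explanation: The sign of the whole expression was flipped: the term 24*u was incorrectly written as -24*u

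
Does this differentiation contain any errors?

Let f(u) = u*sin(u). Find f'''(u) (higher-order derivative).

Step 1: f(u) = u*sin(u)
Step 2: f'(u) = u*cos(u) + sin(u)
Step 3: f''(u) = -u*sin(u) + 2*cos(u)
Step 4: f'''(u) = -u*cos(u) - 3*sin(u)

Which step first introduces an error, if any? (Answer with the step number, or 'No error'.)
No error

All steps in this derivation are correct.
The final answer f'''(u) = -u*cos(u) - 3*sin(u) is valid.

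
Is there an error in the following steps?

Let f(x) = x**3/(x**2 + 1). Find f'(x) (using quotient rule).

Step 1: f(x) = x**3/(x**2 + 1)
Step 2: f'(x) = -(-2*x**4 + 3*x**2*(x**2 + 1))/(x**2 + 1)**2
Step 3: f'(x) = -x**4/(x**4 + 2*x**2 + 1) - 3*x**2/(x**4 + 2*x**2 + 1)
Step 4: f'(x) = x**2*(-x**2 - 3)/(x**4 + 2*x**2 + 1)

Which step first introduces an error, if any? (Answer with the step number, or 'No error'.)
Step 2

Step 2 is incorrect due to a sign flip.
The step shows: -(-2*x**4 + 3*x**2*(x**2 + 1))/(x**2 + 1)**2
The correct value should be: (-2*x**4 + 3*x**2*(x**2 + 1))/(x**2 + 1)**2

Explanation: The sign of the whole expression was flipped: the term (-2*x**4 + 3*x**2*(x**2 + 1))/(x**2 + 1)**2 was incorrectly written as -(-2*x**4 + 3*x**2*(x**2 + 1))/(x**2 + 1)**2
The later steps are derived from this incorrect expression, so the error originates in Step 2.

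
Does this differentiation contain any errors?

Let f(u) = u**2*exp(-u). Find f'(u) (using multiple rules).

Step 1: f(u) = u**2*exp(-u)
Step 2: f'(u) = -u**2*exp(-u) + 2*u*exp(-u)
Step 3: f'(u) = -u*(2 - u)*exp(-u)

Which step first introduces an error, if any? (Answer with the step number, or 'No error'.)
Step 3

Step 3 is incorrect due to a sign flip.
The step shows: -u*(2 - u)*exp(-u)
The correct value should be: u*(2 - u)*exp(-u)

Explanation: The sign of the whole expression was flipped: the term u*(2 - u)*exp(-u) was incorrectly written as -u*(2 - u)*exp(-u)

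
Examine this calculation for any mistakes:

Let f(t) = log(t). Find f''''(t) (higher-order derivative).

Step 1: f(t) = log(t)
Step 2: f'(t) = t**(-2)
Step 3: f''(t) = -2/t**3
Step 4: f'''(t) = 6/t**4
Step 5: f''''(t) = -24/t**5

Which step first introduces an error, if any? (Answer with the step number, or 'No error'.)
Step 2

Step 2 is incorrect due to a wrong exponent.
The step shows: t**(-2)
The correct value should be: 1/t

Explanation: The exponent -1 on t was incorrectly written as -2: the term 1/t was incorrectly written as t**(-2)
The later steps are derived from this incorrect expression, so the error originates in Step 2.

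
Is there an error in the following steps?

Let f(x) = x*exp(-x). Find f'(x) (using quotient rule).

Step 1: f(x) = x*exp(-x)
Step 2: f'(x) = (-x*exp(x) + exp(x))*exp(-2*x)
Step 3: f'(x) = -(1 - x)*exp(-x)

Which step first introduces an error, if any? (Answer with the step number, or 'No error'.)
Step 3

Step 3 is incorrect due to a sign flip.
The step shows: -(1 - x)*exp(-x)
The correct value should be: (1 - x)*exp(-x)

Explanation: The sign of the whole expression was flipped: the term (1 - x)*exp(-x) was incorrectly written as -(1 - x)*exp(-x)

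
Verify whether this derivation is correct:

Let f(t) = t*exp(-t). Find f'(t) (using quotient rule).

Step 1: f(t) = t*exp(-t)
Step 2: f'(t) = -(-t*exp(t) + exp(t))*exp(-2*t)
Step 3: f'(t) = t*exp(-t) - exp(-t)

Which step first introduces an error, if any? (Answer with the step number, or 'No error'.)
Step 2

Step 2 is incorrect due to a sign flip.
The step shows: -(-t*exp(t) + exp(t))*exp(-2*t)
The correct value should be: (-t*exp(t) + exp(t))*exp(-2*t)

Explanation: The sign of the whole expression was flipped: the term (-t*exp(t) + exp(t))*exp(-2*t) was incorrectly written as -(-t*exp(t) + exp(t))*exp(-2*t)
The later steps are derived from this incorrect expression, so the error originates in Step 2.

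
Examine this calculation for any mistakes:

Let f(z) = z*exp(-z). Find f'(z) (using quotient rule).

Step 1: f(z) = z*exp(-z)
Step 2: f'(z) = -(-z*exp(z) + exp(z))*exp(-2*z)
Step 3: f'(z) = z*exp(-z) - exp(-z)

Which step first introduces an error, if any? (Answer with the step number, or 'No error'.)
Step 2

Step 2 is incorrect due to a sign flip.
The step shows: -(-z*exp(z) + exp(z))*exp(-2*z)
The correct value should be: (-z*exp(z) + exp(z))*exp(-2*z)

Explanation: The sign of the whole expression was flipped: the term (-z*exp(z) + exp(z))*exp(-2*z) was incorrectly written as -(-z*exp(z) + exp(z))*exp(-2*z)
The later steps are derived from this incorrect expression, so the error originates in Step 2.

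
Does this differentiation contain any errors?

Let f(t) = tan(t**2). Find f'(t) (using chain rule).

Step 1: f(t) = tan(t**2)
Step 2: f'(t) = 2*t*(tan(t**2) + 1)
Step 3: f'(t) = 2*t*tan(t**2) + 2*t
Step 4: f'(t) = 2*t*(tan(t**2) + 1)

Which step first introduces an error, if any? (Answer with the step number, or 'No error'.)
Step 2

Step 2 is incorrect due to a wrong exponent.
The step shows: 2*t*(tan(t**2) + 1)
The correct value should be: 2*t*(tan(t**2)**2 + 1)

Explanation: The exponent 2 on tan(t**2) was incorrectly written as 1: the term 2*t*(tan(t**2)**2 + 1) was incorrectly written as 2*t*(tan(t**2) + 1)
The later steps are derived from this incorrect expression, so the error originates in Step 2.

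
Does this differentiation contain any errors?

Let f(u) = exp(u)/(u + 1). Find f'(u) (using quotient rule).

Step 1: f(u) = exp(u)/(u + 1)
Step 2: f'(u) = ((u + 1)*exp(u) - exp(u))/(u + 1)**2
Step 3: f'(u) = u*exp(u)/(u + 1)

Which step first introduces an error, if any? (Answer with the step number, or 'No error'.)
Step 3

Step 3 is incorrect due to a wrong exponent.
The step shows: u*exp(u)/(u + 1)
The correct value should be: u*exp(u)/(u + 1)**2

Explanation: The exponent -2 on u + 1 was incorrectly written as -1: the term u*exp(u)/(u + 1)**2 was incorrectly written as u*exp(u)/(u + 1)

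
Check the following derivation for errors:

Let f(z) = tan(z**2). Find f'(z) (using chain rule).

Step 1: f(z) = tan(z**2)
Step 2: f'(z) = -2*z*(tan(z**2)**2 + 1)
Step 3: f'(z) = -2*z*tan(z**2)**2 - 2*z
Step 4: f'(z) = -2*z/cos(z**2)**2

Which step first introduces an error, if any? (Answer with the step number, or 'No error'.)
Step 2

Step 2 is incorrect due to a sign flip.
The step shows: -2*z*(tan(z**2)**2 + 1)
The correct value should be: 2*z*(tan(z**2)**2 + 1)

Explanation: The sign of the whole expression was flipped: the term 2*z*(tan(z**2)**2 + 1) was incorrectly written as -2*z*(tan(z**2)**2 + 1)
The later steps are derived from this incorrect expression, so the error originates in Step 2.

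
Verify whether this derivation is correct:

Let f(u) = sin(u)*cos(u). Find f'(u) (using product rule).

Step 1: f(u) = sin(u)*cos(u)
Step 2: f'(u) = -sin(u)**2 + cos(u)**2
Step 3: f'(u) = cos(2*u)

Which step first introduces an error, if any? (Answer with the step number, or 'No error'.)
No error

All steps in this derivation are correct.
The final answer f'(u) = cos(2*u) is valid.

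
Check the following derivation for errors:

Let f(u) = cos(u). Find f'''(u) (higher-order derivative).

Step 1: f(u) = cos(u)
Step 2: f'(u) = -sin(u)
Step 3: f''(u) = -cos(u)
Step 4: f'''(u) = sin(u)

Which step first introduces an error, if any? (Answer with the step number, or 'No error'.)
No error

All steps in this derivation are correct.
The final answer f'''(u) = sin(u) is valid.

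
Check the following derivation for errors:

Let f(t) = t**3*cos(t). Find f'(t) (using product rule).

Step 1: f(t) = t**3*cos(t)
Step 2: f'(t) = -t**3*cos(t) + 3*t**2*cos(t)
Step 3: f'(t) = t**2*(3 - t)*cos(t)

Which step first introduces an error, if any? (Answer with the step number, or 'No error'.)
Step 2

Step 2 is incorrect due to a wrong trig function.
The step shows: -t**3*cos(t) + 3*t**2*cos(t)
The correct value should be: -t**3*sin(t) + 3*t**2*cos(t)

Explanation: sin(t) was incorrectly written as cos(t): the term -t**3*sin(t) was incorrectly written as -t**3*cos(t)
The later steps are derived from this incorrect expression, so the error originates in Step 2.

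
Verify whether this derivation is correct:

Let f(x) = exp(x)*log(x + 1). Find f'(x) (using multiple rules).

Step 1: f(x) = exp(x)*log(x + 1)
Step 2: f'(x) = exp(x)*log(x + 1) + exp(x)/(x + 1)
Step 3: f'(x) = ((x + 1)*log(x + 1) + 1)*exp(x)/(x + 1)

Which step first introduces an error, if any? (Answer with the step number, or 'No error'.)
No error

All steps in this derivation are correct.
The final answer f'(x) = ((x + 1)*log(x + 1) + 1)*exp(x)/(x + 1) is valid.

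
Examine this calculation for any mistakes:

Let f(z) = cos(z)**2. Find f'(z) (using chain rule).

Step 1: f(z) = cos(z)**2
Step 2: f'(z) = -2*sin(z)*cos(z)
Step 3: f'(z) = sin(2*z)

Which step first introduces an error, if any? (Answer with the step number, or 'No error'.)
Step 3

Step 3 is incorrect due to a sign flip.
The step shows: sin(2*z)
The correct value should be: -sin(2*z)

Explanation: The sign of the whole expression was flipped: the term -sin(2*z) was incorrectly written as sin(2*z)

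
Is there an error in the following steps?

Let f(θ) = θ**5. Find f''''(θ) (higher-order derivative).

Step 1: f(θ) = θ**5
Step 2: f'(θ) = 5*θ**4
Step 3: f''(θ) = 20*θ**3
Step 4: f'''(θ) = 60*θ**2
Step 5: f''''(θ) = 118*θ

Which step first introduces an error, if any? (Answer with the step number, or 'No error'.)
Step 5

Step 5 is incorrect due to a wrong coefficient.
The step shows: 118*θ
The correct value should be: 120*θ

Explanation: The coefficient 120 was incorrectly written as 118: the term 120*θ was incorrectly written as 118*θ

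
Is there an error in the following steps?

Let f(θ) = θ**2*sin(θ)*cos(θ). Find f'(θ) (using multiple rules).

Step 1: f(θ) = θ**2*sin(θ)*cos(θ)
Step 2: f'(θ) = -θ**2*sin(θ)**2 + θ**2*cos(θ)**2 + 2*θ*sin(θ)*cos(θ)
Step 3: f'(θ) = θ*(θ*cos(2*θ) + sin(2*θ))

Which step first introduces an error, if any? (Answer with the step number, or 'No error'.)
No error

All steps in this derivation are correct.
The final answer f'(θ) = θ*(θ*cos(2*θ) + sin(2*θ)) is valid.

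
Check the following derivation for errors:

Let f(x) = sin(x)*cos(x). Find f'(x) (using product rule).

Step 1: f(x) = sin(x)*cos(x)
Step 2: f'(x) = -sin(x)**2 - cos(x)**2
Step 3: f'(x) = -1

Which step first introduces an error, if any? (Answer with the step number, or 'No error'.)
Step 2

Step 2 is incorrect due to a sign flip.
The step shows: -sin(x)**2 - cos(x)**2
The correct value should be: -sin(x)**2 + cos(x)**2

Explanation: The sign of one term was flipped: the term cos(x)**2 was incorrectly written as -cos(x)**2
The later steps are derived from this incorrect expression, so the error originates in Step 2.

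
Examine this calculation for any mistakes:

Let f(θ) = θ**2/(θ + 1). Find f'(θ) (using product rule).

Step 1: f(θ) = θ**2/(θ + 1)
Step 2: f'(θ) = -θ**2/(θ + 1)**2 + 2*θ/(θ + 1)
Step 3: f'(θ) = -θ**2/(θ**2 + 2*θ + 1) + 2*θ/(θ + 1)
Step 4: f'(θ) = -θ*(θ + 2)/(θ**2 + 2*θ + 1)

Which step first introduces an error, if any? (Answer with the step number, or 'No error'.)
Step 4

Step 4 is incorrect due to a sign flip.
The step shows: -θ*(θ + 2)/(θ**2 + 2*θ + 1)
The correct value should be: θ*(θ + 2)/(θ**2 + 2*θ + 1)

Explanation: The sign of the whole expression was flipped: the term θ*(θ + 2)/(θ**2 + 2*θ + 1) was incorrectly written as -θ*(θ + 2)/(θ**2 + 2*θ + 1)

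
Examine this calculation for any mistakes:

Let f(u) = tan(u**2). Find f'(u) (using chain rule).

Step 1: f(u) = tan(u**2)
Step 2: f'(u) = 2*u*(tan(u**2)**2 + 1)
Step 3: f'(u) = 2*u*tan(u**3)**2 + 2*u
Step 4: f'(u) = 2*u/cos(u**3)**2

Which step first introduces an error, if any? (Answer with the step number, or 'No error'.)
Step 3

Step 3 is incorrect due to a wrong exponent.
The step shows: 2*u*tan(u**3)**2 + 2*u
The correct value should be: 2*u*tan(u**2)**2 + 2*u

Explanation: The exponent 2 on u was incorrectly written as 3: the term 2*u*tan(u**2)**2 was incorrectly written as 2*u*tan(u**3)**2
The later steps are derived from this incorrect expression, so the error originates in Step 3.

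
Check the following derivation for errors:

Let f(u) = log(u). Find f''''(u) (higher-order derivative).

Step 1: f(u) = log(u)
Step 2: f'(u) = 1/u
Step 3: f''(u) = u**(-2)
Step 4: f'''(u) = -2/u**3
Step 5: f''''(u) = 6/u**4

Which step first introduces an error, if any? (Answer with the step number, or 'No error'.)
Step 3

Step 3 is incorrect due to a sign flip.
The step shows: u**(-2)
The correct value should be: -1/u**2

Explanation: The sign of the whole expression was flipped: the term -1/u**2 was incorrectly written as u**(-2)
The later steps are derived from this incorrect expression, so the error originates in Step 3.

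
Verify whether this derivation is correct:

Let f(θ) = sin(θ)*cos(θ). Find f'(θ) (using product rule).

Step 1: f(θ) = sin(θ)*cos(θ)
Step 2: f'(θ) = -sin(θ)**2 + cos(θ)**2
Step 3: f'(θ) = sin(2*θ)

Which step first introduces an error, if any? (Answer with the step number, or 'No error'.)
Step 3

Step 3 is incorrect due to a wrong trig function.
The step shows: sin(2*θ)
The correct value should be: cos(2*θ)

Explanation: cos(2*θ) was incorrectly written as sin(2*θ): the term cos(2*θ) was incorrectly written as sin(2*θ)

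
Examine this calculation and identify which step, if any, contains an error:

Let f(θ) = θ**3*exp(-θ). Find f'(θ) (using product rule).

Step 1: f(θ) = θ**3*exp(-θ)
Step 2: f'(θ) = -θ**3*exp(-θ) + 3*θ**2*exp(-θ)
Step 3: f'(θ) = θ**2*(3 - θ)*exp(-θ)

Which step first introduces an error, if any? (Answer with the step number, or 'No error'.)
No error

All steps in this derivation are correct.
The final answer f'(θ) = θ**2*(3 - θ)*exp(-θ) is valid.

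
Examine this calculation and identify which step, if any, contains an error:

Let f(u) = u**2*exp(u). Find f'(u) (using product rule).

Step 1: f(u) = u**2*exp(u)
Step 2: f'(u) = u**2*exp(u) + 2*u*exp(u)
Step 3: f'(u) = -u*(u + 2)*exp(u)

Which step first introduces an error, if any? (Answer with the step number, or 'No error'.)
Step 3

Step 3 is incorrect due to a sign flip.
The step shows: -u*(u + 2)*exp(u)
The correct value should be: u*(u + 2)*exp(u)

Explanation: The sign of the whole expression was flipped: the term u*(u + 2)*exp(u) was incorrectly written as -u*(u + 2)*exp(u)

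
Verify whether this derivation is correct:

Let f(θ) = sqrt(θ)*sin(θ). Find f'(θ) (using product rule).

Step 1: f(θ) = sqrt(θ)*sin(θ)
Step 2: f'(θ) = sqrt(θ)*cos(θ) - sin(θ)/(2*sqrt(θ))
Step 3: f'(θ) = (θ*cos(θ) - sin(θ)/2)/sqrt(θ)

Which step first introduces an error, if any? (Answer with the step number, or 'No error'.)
Step 2

Step 2 is incorrect due to a sign flip.
The step shows: sqrt(θ)*cos(θ) - sin(θ)/(2*sqrt(θ))
The correct value should be: sqrt(θ)*cos(θ) + sin(θ)/(2*sqrt(θ))

Explanation: The sign of one term was flipped: the term sin(θ)/(2*sqrt(θ)) was incorrectly written as -sin(θ)/(2*sqrt(θ))
The later steps are derived from this incorrect expression, so the error originates in Step 2.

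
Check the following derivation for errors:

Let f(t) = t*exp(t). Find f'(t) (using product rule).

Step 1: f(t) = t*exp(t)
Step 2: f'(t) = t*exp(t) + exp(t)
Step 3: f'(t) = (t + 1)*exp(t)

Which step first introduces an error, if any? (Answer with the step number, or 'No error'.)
No error

All steps in this derivation are correct.
The final answer f'(t) = (t + 1)*exp(t) is valid.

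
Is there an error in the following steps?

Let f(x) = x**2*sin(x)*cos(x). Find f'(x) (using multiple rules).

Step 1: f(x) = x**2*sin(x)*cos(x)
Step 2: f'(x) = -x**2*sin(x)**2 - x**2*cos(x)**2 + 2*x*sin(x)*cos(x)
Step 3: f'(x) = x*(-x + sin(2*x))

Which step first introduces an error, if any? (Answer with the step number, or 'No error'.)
Step 2

Step 2 is incorrect due to a sign flip.
The step shows: -x**2*sin(x)**2 - x**2*cos(x)**2 + 2*x*sin(x)*cos(x)
The correct value should be: -x**2*sin(x)**2 + x**2*cos(x)**2 + 2*x*sin(x)*cos(x)

Explanation: The sign of one term was flipped: the term x**2*cos(x)**2 was incorrectly written as -x**2*cos(x)**2
The later steps are derived from this incorrect expression, so the error originates in Step 2.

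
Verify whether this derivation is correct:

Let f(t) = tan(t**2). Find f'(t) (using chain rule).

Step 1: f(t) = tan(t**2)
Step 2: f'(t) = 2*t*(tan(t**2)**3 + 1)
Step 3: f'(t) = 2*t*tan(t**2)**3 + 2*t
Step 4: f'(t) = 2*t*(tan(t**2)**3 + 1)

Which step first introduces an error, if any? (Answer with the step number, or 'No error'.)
Step 2

Step 2 is incorrect due to a wrong exponent.
The step shows: 2*t*(tan(t**2)**3 + 1)
The correct value should be: 2*t*(tan(t**2)**2 + 1)

Explanation: The exponent 2 on tan(t**2) was incorrectly written as 3: the term 2*t*(tan(t**2)**2 + 1) was incorrectly written as 2*t*(tan(t**2)**3 + 1)
The later steps are derived from this incorrect expression, so the error originates in Step 2.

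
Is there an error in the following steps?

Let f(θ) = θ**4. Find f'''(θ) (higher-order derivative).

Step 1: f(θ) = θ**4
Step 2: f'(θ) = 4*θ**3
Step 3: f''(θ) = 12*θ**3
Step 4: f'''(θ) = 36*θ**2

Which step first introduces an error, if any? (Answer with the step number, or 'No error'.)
Step 3

Step 3 is incorrect due to a wrong exponent.
The step shows: 12*θ**3
The correct value should be: 12*θ**2

Explanation: The exponent 2 on θ was incorrectly written as 3: the term 12*θ**2 was incorrectly written as 12*θ**3
The later steps are derived from this incorrect expression, so the error originates in Step 3.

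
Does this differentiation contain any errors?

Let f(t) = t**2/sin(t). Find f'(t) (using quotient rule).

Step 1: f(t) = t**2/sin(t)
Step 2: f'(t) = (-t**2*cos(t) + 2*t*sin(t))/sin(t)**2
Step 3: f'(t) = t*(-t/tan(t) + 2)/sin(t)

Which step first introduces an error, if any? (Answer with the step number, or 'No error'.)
No error

All steps in this derivation are correct.
The final answer f'(t) = t*(-t/tan(t) + 2)/sin(t) is valid.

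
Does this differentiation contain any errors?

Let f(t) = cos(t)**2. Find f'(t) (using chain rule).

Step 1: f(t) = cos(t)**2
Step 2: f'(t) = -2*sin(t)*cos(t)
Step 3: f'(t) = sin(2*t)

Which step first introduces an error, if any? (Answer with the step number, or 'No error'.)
Step 3

Step 3 is incorrect due to a sign flip.
The step shows: sin(2*t)
The correct value should be: -sin(2*t)

Explanation: The sign of the whole expression was flipped: the term -sin(2*t) was incorrectly written as sin(2*t)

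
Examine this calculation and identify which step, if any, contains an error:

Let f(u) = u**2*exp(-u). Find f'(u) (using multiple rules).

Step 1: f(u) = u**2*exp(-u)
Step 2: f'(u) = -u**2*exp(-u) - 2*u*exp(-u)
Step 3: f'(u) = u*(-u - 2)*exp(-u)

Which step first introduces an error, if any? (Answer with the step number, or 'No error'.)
Step 2

Step 2 is incorrect due to a sign flip.
The step shows: -u**2*exp(-u) - 2*u*exp(-u)
The correct value should be: -u**2*exp(-u) + 2*u*exp(-u)

Explanation: The sign of one term was flipped: the term 2*u*exp(-u) was incorrectly written as -2*u*exp(-u)
The later steps are derived from this incorrect expression, so the error originates in Step 2.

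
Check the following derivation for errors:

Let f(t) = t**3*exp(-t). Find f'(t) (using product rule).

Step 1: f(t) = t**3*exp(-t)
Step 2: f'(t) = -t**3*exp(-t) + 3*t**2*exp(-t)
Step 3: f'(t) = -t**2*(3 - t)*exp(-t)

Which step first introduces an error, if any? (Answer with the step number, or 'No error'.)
Step 3

Step 3 is incorrect due to a sign flip.
The step shows: -t**2*(3 - t)*exp(-t)
The correct value should be: t**2*(3 - t)*exp(-t)

Explanation: The sign of the whole expression was flipped: the term t**2*(3 - t)*exp(-t) was incorrectly written as -t**2*(3 - t)*exp(-t)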